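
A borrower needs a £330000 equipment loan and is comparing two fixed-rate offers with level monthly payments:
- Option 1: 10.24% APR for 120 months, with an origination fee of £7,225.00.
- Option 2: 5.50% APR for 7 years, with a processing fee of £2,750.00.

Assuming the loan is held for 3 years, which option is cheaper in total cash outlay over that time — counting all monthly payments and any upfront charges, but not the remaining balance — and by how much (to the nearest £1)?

Option 1 by £7,663

Option 1: at 10.24% the monthly rate is 0.0085333, so the payment is 330,000 × 0.0085333 / (1 − 1.0085333^−120) = £4,404.95.
Option 2: at 5.50% the monthly rate is 0.0045833, so the payment is 330,000 × 0.0045833 / (1 − 1.0045833^−84) = £4,742.11.
Over 36 months: Option 1 costs 36 × £4,404.95 + £7,225.00 = £165,803.20; Option 2 costs 36 × £4,742.11 + £2,750.00 = £173,465.96.
Option 1 is cheaper by £173,465.96 − £165,803.20 = £7,662.76.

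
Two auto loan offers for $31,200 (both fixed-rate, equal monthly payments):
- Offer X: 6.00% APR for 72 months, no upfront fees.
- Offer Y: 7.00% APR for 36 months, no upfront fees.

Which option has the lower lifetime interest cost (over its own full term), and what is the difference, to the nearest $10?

Offer X: monthly rate = 6%/12 = 0.0050000; payment = 31,200 × 0.0050000 / (1 − (1+0.0050000)^−72) = $517.07.
Total interest on Offer X = 72 × $517.07 − $31,200 = $6,029.04.
Offer Y: monthly rate = 7%/12 = 0.0058333; payment = 31,200 × 0.0058333 / (1 − (1+0.0058333)^−36) = $963.37.
Total interest on Offer Y = 36 × $963.37 − $31,200 = $3,481.32.
Offer Y is lower by $2,547.72.

Offer Y by $2,550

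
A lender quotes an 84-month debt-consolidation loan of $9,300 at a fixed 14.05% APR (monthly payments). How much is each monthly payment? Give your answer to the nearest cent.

$174.54

At 14.05% the monthly rate is 0.0117083, so the payment is 9,300 × 0.0117083 / (1 − 1.0117083^−84) = $174.54.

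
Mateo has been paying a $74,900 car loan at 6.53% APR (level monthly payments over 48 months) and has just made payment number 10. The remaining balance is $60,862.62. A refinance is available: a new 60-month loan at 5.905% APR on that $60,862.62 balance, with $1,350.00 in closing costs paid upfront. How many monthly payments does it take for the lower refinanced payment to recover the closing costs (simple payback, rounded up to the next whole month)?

Current payment = 74,900 × 6.53%/12 / (1 − (1+0.0054417)^−48) = $1,777.29.
Refinanced payment = 60,862.62 × 0.0049208 / (1 − (1+0.0049208)^−60) = $1,173.96.
Monthly savings = $1,777.29 − $1,173.96 = $603.33.
Break-even = $1,350.00 / $603.33 = 2.24 → 3 months.

3 months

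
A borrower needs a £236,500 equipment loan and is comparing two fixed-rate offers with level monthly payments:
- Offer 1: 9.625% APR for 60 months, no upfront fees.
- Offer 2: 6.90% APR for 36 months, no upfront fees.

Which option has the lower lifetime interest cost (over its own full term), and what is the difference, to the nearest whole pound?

Offer 2 by £36,385

Offer 1: at 9.625% the monthly rate is 0.0080208, so the payment is 236,500 × 0.0080208 / (1 − 1.0080208^−60) = £4,981.40.
Total interest on Offer 1 = 60 × £4,981.40 − £236,500 = £62,384.00.
Offer 2: at 6.90% the monthly rate is 0.0057500, so the payment is 236,500 × 0.0057500 / (1 − 1.0057500^−36) = £7,291.63.
Total interest on Offer 2 = 36 × £7,291.63 − £236,500 = £25,998.68.
Offer 2 is lower by £36,385.32.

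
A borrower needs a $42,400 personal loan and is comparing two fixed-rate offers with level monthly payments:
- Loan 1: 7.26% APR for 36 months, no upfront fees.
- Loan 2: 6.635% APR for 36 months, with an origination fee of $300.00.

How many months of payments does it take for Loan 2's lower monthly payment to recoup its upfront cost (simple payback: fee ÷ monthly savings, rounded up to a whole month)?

Loan 1: monthly rate = 7.26%/12 = 0.0060500; payment = 42,400 × 0.0060500 / (1 − (1+0.0060500)^−36) = $1,314.24.
Loan 2: monthly rate = 6.635%/12 = 0.0055292; payment = 42,400 × 0.0055292 / (1 − (1+0.0055292)^−36) = $1,302.12.
Monthly savings = $1,314.24 − $1,302.12 = $12.12.
Break-even = $300.00 / $12.12 = 24.75 → 25 months.

25 months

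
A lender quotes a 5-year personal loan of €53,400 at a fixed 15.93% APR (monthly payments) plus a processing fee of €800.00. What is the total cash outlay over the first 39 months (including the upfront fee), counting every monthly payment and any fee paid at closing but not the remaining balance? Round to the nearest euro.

Monthly rate = 15.93%/12 = 0.0132750; payment = 53,400 × 0.0132750 / (1 − (1+0.0132750)^−60) = €1,296.60.
Total outlay = 39 × €1,296.60 + €800.00 = €51,367.40.

€51,367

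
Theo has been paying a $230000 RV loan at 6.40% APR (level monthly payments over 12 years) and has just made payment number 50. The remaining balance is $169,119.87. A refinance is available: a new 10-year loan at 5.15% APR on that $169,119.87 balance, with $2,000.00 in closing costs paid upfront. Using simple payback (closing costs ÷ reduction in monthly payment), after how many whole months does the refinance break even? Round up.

Current payment = 230,000 × 6.4%/12 / (1 − (1+0.0053333)^−144) = $2,292.35.
Refinanced payment = 169,119.87 × 0.0042917 / (1 − (1+0.0042917)^−120) = $1,806.20.
Monthly savings = $2,292.35 − $1,806.20 = $486.15.
Break-even = $2,000.00 / $486.15 = 4.11 → 5 months.

5 months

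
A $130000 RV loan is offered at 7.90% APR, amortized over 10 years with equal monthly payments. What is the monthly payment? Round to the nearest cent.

$1,570.40

Monthly rate = 7.9%/12 = 0.0065833; payment = 130,000 × 0.0065833 / (1 − (1+0.0065833)^−120) = $1,570.40.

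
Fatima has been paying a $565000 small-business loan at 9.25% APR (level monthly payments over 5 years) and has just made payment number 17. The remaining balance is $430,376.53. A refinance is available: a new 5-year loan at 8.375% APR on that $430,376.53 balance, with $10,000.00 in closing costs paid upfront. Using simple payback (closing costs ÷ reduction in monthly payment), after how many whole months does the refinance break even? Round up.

Current payment = 565,000 × 9.25%/12 / (1 − (1+0.0077083)^−60) = $11,797.14.
Refinanced payment = 430,376.53 × 0.0069792 / (1 − (1+0.0069792)^−60) = $8,803.93.
Monthly savings = $11,797.14 − $8,803.93 = $2,993.21.
Break-even = $10,000.00 / $2,993.21 = 3.34 → 4 months.

4 months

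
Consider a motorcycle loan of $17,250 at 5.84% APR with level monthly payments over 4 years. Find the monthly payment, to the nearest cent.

Monthly rate = 5.84%/12 = 0.0048667; payment = 17,250 × 0.0048667 / (1 − (1+0.0048667)^−48) = $403.85.

$403.85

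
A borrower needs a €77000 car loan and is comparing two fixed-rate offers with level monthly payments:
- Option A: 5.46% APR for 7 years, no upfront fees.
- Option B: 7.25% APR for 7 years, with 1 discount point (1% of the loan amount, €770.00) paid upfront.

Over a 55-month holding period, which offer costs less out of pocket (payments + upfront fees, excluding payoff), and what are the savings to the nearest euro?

Option A by €4,430

Option A: monthly rate = 5.46%/12 = 0.0045500; payment = 77,000 × 0.0045500 / (1 − (1+0.0045500)^−84) = €1,105.03.
Option B: at 7.25% the monthly rate is 0.0060417, so the payment is 77,000 × 0.0060417 / (1 − 1.0060417^−84) = €1,171.57.
Over 55 months: Option A costs 55 × €1,105.03 = €60,776.65; Option B costs 55 × €1,171.57 + €770.00 = €65,206.35.
Option A is cheaper by €65,206.35 − €60,776.65 = €4,429.70.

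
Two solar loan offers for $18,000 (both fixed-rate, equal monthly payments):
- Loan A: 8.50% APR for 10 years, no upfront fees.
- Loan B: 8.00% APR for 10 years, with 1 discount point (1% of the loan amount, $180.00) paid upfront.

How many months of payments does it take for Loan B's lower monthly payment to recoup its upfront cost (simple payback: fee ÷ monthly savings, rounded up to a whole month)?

Loan A: monthly rate = 8.5%/12 = 0.0070833; payment = 18,000 × 0.0070833 / (1 − (1+0.0070833)^−120) = $223.17.
Loan B: monthly rate = 8%/12 = 0.0066667; payment = 18,000 × 0.0066667 / (1 − (1+0.0066667)^−120) = $218.39.
Monthly savings = $223.17 − $218.39 = $4.78.
Break-even = $180.00 / $4.78 = 37.66 → 38 months.

38 months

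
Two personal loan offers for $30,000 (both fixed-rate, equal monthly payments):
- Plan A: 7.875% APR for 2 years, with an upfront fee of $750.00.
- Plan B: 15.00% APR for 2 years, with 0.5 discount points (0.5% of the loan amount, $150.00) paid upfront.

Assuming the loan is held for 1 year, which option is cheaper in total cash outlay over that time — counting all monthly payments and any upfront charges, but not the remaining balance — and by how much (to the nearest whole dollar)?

Plan A: monthly rate = 7.875%/12 = 0.0065625; payment = 30,000 × 0.0065625 / (1 − (1+0.0065625)^−24) = $1,355.11.
Plan B: monthly rate = 15%/12 = 0.0125000; payment = 30,000 × 0.0125000 / (1 − (1+0.0125000)^−24) = $1,454.60.
Over 12 months: Plan A costs 12 × $1,355.11 + $750.00 = $17,011.32; Plan B costs 12 × $1,454.60 + $150.00 = $17,605.20.
Plan A is cheaper by $17,605.20 − $17,011.32 = $593.88.

Plan A by $594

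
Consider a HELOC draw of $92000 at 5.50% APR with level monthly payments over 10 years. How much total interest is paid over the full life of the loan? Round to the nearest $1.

$27,813

At 5.50% the monthly rate is 0.0045833, so the payment is 92,000 × 0.0045833 / (1 − 1.0045833^−120) = $998.44.
Total paid = 120 × $998.44 = $119,812.80; interest = $119,812.80 − $92,000 = $27,812.80.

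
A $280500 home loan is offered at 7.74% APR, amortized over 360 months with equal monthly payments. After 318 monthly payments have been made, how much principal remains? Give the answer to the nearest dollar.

With monthly rate i = 7.74%/12 = 0.0064500, the balance after k of n payments is P · [(1+i)^n − (1+i)^k] / [(1+i)^n − 1].
(1+0.0064500)^360 = 10.12030291 and (1+0.0064500)^318 = 7.72539929, so the balance is 280,500 × (10.12030291 − 7.72539929) / (10.12030291 − 1) = $73,656.60.

$73,657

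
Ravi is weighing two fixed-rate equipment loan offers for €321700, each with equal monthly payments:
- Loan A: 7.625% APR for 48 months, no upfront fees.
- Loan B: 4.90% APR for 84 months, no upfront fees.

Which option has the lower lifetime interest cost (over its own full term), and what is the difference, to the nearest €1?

Loan A by €6,407

Loan A: monthly rate = 7.625%/12 = 0.0063542; payment = 321,700 × 0.0063542 / (1 − (1+0.0063542)^−48) = €7,797.13.
Total interest on Loan A = 48 × €7,797.13 − €321,700 = €52,562.24.
Loan B: monthly rate = 4.9%/12 = 0.0040833; payment = 321,700 × 0.0040833 / (1 − (1+0.0040833)^−84) = €4,531.78.
Total interest on Loan B = 84 × €4,531.78 − €321,700 = €58,969.52.
Loan A is lower by €6,407.28.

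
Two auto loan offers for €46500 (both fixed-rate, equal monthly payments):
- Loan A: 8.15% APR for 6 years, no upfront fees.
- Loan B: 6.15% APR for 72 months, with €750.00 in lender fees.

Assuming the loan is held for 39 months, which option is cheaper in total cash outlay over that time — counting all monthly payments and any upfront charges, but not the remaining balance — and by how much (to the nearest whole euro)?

Loan B by €996

Loan A: at 8.15% the monthly rate is 0.0067917, so the payment is 46,500 × 0.0067917 / (1 − 1.0067917^−72) = €818.71.
Loan B: at 6.15% the monthly rate is 0.0051250, so the payment is 46,500 × 0.0051250 / (1 − 1.0051250^−72) = €773.94.
Over 39 months: Loan A costs 39 × €818.71 = €31,929.69; Loan B costs 39 × €773.94 + €750.00 = €30,933.66.
Loan B is cheaper by €31,929.69 − €30,933.66 = €996.03.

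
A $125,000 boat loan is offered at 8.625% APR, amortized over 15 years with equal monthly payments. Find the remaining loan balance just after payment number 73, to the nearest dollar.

$92,354

With monthly rate i = 8.625%/12 = 0.0071875, the balance after k of n payments is P · [(1+i)^n − (1+i)^k] / [(1+i)^n − 1].
(1+0.0071875)^180 = 3.62960107 and (1+0.0071875)^73 = 1.68676230, so the balance is 125,000 × (3.62960107 − 1.68676230) / (3.62960107 − 1) = $92,354.25.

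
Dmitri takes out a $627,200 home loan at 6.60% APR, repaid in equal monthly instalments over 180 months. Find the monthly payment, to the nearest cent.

$5,498.12

Monthly rate = 6.6%/12 = 0.0055000; payment = 627,200 × 0.0055000 / (1 − (1+0.0055000)^−180) = $5,498.12.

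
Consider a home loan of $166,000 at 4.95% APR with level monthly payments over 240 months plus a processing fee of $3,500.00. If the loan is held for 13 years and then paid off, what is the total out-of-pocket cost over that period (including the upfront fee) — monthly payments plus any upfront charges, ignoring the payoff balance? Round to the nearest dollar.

Monthly rate = 4.95%/12 = 0.0041250; payment = 166,000 × 0.0041250 / (1 − (1+0.0041250)^−240) = $1,090.95.
Total outlay = 156 × $1,090.95 + $3,500.00 = $173,688.20.

$173,688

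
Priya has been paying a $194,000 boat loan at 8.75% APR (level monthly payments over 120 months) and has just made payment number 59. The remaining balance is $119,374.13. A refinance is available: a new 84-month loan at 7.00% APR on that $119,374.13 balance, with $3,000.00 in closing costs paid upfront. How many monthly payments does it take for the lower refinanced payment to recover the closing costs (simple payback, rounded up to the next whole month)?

5 months

Current payment = 194,000 × 8.75%/12 / (1 − (1+0.0072917)^−120) = $2,431.34.
Refinanced payment = 119,374.13 × 0.0058333 / (1 − (1+0.0058333)^−84) = $1,801.68.
Monthly savings = $2,431.34 − $1,801.68 = $629.66.
Break-even = $3,000.00 / $629.66 = 4.76 → 5 months.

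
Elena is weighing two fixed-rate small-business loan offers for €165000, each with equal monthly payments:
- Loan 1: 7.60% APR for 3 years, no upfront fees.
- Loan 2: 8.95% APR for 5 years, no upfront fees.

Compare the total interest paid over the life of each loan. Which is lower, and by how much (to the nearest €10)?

Loan 1: at 7.60% the monthly rate is 0.0063333, so the payment is 165,000 × 0.0063333 / (1 − 1.0063333^−36) = €5,140.11.
Total interest on Loan 1 = 36 × €5,140.11 − €165,000 = €20,043.96.
Loan 2: monthly rate = 8.95%/12 = 0.0074583; payment = 165,000 × 0.0074583 / (1 − (1+0.0074583)^−60) = €3,421.13.
Total interest on Loan 2 = 60 × €3,421.13 − €165,000 = €40,267.80.
Loan 1 is lower by €20,223.84.

Loan 1 by €20,220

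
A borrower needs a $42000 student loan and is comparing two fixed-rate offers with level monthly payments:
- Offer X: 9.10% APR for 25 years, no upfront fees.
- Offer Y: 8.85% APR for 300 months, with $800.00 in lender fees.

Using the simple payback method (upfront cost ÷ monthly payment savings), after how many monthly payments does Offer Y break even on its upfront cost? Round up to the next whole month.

112 months

Offer X: monthly rate = 9.1%/12 = 0.0075833; payment = 42,000 × 0.0075833 / (1 − (1+0.0075833)^−300) = $355.34.
Offer Y: monthly rate = 8.85%/12 = 0.0073750; payment = 42,000 × 0.0073750 / (1 − (1+0.0073750)^−300) = $348.16.
Monthly savings = $355.34 − $348.16 = $7.18.
Break-even = $800.00 / $7.18 = 111.42 → 112 months.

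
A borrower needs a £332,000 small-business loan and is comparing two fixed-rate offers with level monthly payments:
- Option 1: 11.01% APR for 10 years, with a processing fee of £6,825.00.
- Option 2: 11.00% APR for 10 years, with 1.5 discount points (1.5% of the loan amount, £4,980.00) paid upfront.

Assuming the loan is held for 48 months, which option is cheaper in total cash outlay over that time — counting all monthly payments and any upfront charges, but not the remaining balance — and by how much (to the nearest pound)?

Option 1: at 11.01% the monthly rate is 0.0091750, so the payment is 332,000 × 0.0091750 / (1 − 1.0091750^−120) = £4,575.18.
Option 2: at 11.00% the monthly rate is 0.0091667, so the payment is 332,000 × 0.0091667 / (1 − 1.0091667^−120) = £4,573.30.
Over 48 months: Option 1 costs 48 × £4,575.18 + £6,825.00 = £226,433.64; Option 2 costs 48 × £4,573.30 + £4,980.00 = £224,498.40.
Option 2 is cheaper by £226,433.64 − £224,498.40 = £1,935.24.

Option 2 by £1,935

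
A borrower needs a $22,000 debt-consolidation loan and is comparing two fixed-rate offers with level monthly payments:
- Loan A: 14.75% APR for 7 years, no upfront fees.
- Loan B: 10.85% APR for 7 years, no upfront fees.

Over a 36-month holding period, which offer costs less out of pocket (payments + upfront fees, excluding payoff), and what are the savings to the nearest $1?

Loan A: at 14.75% the monthly rate is 0.0122917, so the payment is 22,000 × 0.0122917 / (1 − 1.0122917^−84) = $421.45.
Loan B: at 10.85% the monthly rate is 0.0090417, so the payment is 22,000 × 0.0090417 / (1 − 1.0090417^−84) = $374.96.
Over 36 months: Loan A costs 36 × $421.45 = $15,172.20; Loan B costs 36 × $374.96 = $13,498.56.
Loan B is cheaper by $15,172.20 − $13,498.56 = $1,673.64.

Loan B by $1,674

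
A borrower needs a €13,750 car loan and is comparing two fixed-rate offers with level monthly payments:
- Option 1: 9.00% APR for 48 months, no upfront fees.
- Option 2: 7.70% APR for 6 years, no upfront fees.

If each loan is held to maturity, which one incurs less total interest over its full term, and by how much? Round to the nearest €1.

Option 1 by €789

Option 1: monthly rate = 9%/12 = 0.0075000; payment = 13,750 × 0.0075000 / (1 − (1+0.0075000)^−48) = €342.17.
Total interest on Option 1 = 48 × €342.17 − €13,750 = €2,674.16.
Option 2: at 7.70% the monthly rate is 0.0064167, so the payment is 13,750 × 0.0064167 / (1 − 1.0064167^−72) = €239.07.
Total interest on Option 2 = 72 × €239.07 − €13,750 = €3,463.04.
Option 1 is lower by €788.88.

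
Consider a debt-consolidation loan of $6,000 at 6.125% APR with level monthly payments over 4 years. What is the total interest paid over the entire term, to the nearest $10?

$780

Monthly rate = 6.125%/12 = 0.0051042; payment = 6,000 × 0.0051042 / (1 − (1+0.0051042)^−48) = $141.25.
Total paid = 48 × $141.25 = $6,780.00; interest = $6,780.00 − $6,000 = $780.00.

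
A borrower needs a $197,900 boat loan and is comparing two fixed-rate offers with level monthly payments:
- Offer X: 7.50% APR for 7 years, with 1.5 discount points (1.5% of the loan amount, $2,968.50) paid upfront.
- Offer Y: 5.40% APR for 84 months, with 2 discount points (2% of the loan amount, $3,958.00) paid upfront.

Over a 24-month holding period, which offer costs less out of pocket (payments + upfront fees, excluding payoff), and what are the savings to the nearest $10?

Offer X: at 7.50% the monthly rate is 0.0062500, so the payment is 197,900 × 0.0062500 / (1 − 1.0062500^−84) = $3,035.44.
Offer Y: at 5.40% the monthly rate is 0.0045000, so the payment is 197,900 × 0.0045000 / (1 − 1.0045000^−84) = $2,834.45.
Over 24 months: Offer X costs 24 × $3,035.44 + $2,968.50 = $75,819.06; Offer Y costs 24 × $2,834.45 + $3,958.00 = $71,984.80.
Offer Y is cheaper by $75,819.06 − $71,984.80 = $3,834.26.

Offer Y by $3,830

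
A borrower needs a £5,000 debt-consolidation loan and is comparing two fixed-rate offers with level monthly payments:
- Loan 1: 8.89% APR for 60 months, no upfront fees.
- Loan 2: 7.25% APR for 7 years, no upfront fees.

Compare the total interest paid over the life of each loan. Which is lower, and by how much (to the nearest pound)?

Loan 1: monthly rate = 8.89%/12 = 0.0074083; payment = 5,000 × 0.0074083 / (1 − (1+0.0074083)^−60) = £103.53.
Total interest on Loan 1 = 60 × £103.53 − £5,000 = £1,211.80.
Loan 2: at 7.25% the monthly rate is 0.0060417, so the payment is 5,000 × 0.0060417 / (1 − 1.0060417^−84) = £76.08.
Total interest on Loan 2 = 84 × £76.08 − £5,000 = £1,390.72.
Loan 1 is lower by £178.92.

Loan 1 by £179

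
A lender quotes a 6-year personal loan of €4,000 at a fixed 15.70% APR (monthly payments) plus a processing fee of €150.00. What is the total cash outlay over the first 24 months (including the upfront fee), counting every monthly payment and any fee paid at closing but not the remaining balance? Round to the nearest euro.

€2,217

Monthly rate = 15.7%/12 = 0.0130833; payment = 4,000 × 0.0130833 / (1 − (1+0.0130833)^−72) = €86.11.
Total outlay = 24 × €86.11 + €150.00 = €2,216.64.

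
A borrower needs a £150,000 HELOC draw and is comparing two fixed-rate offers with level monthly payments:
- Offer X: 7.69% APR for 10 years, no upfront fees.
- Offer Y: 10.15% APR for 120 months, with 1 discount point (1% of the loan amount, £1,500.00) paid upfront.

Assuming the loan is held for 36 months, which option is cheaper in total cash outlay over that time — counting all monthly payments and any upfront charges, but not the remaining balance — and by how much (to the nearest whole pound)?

Offer X: monthly rate = 7.69%/12 = 0.0064083; payment = 150,000 × 0.0064083 / (1 − (1+0.0064083)^−120) = £1,795.44.
Offer Y: monthly rate = 10.15%/12 = 0.0084583; payment = 150,000 × 0.0084583 / (1 − (1+0.0084583)^−120) = £1,994.74.
Over 36 months: Offer X costs 36 × £1,795.44 = £64,635.84; Offer Y costs 36 × £1,994.74 + £1,500.00 = £73,310.64.
Offer X is cheaper by £73,310.64 − £64,635.84 = £8,674.80.

Offer X by £8,675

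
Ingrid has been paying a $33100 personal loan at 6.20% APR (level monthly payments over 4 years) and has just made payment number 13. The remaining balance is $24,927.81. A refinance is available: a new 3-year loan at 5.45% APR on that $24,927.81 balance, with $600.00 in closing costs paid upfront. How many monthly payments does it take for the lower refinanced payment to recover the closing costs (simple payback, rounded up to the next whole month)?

Current payment = 33,100 × 6.2%/12 / (1 − (1+0.0051667)^−48) = $780.39.
Refinanced payment = 24,927.81 × 0.0045417 / (1 − (1+0.0045417)^−36) = $752.16.
Monthly savings = $780.39 − $752.16 = $28.23.
Break-even = $600.00 / $28.23 = 21.25 → 22 months.

22 months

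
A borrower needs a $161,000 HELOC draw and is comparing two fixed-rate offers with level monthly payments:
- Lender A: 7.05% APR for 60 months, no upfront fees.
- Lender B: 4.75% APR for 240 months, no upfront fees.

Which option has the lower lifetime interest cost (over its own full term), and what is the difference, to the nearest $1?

Lender A by $58,193

Lender A: monthly rate = 7.05%/12 = 0.0058750; payment = 161,000 × 0.0058750 / (1 − (1+0.0058750)^−60) = $3,191.79.
Total interest on Lender A = 60 × $3,191.79 − $161,000 = $30,507.40.
Lender B: monthly rate = 4.75%/12 = 0.0039583; payment = 161,000 × 0.0039583 / (1 − (1+0.0039583)^−240) = $1,040.42.
Total interest on Lender B = 240 × $1,040.42 − $161,000 = $88,700.80.
Lender A is lower by $58,193.40.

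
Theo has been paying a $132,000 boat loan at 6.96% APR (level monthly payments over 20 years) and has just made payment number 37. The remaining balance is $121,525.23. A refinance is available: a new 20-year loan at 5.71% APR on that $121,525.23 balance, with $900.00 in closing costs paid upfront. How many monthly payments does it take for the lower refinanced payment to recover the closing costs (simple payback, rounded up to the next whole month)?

Current payment = 132,000 × 6.96%/12 / (1 − (1+0.0058000)^−240) = $1,020.23.
Refinanced payment = 121,525.23 × 0.0047583 / (1 − (1+0.0047583)^−240) = $850.44.
Monthly savings = $1,020.23 − $850.44 = $169.79.
Break-even = $900.00 / $169.79 = 5.30 → 6 months.

6 months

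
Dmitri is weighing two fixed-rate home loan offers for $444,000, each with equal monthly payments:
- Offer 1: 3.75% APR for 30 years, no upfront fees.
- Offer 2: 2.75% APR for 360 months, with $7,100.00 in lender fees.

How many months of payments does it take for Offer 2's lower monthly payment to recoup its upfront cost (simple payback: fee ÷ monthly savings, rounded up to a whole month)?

30 months

Offer 1: at 3.75% the monthly rate is 0.0031250, so the payment is 444,000 × 0.0031250 / (1 − 1.0031250^−360) = $2,056.23.
Offer 2: monthly rate = 2.75%/12 = 0.0022917; payment = 444,000 × 0.0022917 / (1 − (1+0.0022917)^−360) = $1,812.59.
Monthly savings = $2,056.23 − $1,812.59 = $243.64.
Break-even = $7,100.00 / $243.64 = 29.14 → 30 months.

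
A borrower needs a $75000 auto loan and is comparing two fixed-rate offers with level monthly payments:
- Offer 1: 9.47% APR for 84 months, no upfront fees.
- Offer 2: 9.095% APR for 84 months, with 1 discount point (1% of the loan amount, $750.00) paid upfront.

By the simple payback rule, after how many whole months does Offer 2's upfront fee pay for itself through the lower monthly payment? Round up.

Offer 1: at 9.47% the monthly rate is 0.0078917, so the payment is 75,000 × 0.0078917 / (1 − 1.0078917^−84) = $1,224.65.
Offer 2: at 9.095% the monthly rate is 0.0075792, so the payment is 75,000 × 0.0075792 / (1 − 1.0075792^−84) = $1,210.30.
Monthly savings = $1,224.65 − $1,210.30 = $14.35.
Break-even = $750.00 / $14.35 = 52.26 → 53 months.

53 months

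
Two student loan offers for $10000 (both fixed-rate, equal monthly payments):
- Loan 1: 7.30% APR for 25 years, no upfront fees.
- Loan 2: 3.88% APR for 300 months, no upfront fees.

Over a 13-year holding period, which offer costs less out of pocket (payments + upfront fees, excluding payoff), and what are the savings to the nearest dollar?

Loan 1: monthly rate = 7.3%/12 = 0.0060833; payment = 10,000 × 0.0060833 / (1 − (1+0.0060833)^−300) = $72.60.
Loan 2: at 3.88% the monthly rate is 0.0032333, so the payment is 10,000 × 0.0032333 / (1 − 1.0032333^−300) = $52.12.
Over 156 months: Loan 1 costs 156 × $72.60 = $11,325.60; Loan 2 costs 156 × $52.12 = $8,130.72.
Loan 2 is cheaper by $11,325.60 − $8,130.72 = $3,194.88.

Loan 2 by $3,195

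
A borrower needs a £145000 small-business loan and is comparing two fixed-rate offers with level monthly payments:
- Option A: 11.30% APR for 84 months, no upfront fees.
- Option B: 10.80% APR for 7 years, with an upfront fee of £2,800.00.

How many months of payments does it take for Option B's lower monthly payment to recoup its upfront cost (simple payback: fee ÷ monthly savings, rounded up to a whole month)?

74 months

Option A: at 11.30% the monthly rate is 0.0094167, so the payment is 145,000 × 0.0094167 / (1 − 1.0094167^−84) = £2,505.68.
Option B: monthly rate = 10.8%/12 = 0.0090000; payment = 145,000 × 0.0090000 / (1 − (1+0.0090000)^−84) = £2,467.53.
Monthly savings = £2,505.68 − £2,467.53 = £38.15.
Break-even = £2,800.00 / £38.15 = 73.39 → 74 months.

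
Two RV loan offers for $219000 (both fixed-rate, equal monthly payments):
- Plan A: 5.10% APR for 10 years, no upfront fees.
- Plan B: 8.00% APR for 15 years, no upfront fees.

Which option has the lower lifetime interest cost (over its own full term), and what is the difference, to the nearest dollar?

Plan A by $96,692

Plan A: at 5.10% the monthly rate is 0.0042500, so the payment is 219,000 × 0.0042500 / (1 − 1.0042500^−120) = $2,333.55.
Total interest on Plan A = 120 × $2,333.55 − $219,000 = $61,026.00.
Plan B: at 8.00% the monthly rate is 0.0066667, so the payment is 219,000 × 0.0066667 / (1 − 1.0066667^−180) = $2,092.88.
Total interest on Plan B = 180 × $2,092.88 − $219,000 = $157,718.40.
Plan A is lower by $96,692.40.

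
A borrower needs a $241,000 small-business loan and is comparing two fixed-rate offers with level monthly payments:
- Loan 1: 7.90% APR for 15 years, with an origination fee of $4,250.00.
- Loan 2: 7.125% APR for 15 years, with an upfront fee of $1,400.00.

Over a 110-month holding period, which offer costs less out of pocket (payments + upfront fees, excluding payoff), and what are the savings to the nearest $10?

Loan 2 by $14,530

Loan 1: at 7.90% the monthly rate is 0.0065833, so the payment is 241,000 × 0.0065833 / (1 − 1.0065833^−180) = $2,289.23.
Loan 2: monthly rate = 7.125%/12 = 0.0059375; payment = 241,000 × 0.0059375 / (1 − (1+0.0059375)^−180) = $2,183.05.
Over 110 months: Loan 1 costs 110 × $2,289.23 + $4,250.00 = $256,065.30; Loan 2 costs 110 × $2,183.05 + $1,400.00 = $241,535.50.
Loan 2 is cheaper by $256,065.30 − $241,535.50 = $14,529.80.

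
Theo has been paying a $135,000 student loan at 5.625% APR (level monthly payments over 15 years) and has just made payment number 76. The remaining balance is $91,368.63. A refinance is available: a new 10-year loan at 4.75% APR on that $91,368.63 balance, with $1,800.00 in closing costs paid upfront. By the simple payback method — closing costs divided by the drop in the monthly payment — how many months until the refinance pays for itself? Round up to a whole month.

Current payment = 135,000 × 5.625%/12 / (1 − (1+0.0046875)^−180) = $1,112.04.
Refinanced payment = 91,368.63 × 0.0039583 / (1 − (1+0.0039583)^−120) = $957.98.
Monthly savings = $1,112.04 − $957.98 = $154.06.
Break-even = $1,800.00 / $154.06 = 11.68 → 12 months.

12 months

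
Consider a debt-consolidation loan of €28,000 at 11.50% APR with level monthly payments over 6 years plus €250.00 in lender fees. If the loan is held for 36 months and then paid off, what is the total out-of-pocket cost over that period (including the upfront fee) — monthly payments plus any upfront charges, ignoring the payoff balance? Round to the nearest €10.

€19,700

At 11.50% the monthly rate is 0.0095833, so the payment is 28,000 × 0.0095833 / (1 − 1.0095833^−72) = €540.15.
Total outlay = 36 × €540.15 + €250.00 = €19,695.40.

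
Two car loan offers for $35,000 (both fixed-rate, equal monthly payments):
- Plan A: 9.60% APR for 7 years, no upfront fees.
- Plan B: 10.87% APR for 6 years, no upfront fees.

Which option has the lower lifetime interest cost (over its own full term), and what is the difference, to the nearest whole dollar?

Plan A: monthly rate = 9.6%/12 = 0.0080000; payment = 35,000 × 0.0080000 / (1 − (1+0.0080000)^−84) = $573.83.
Total interest on Plan A = 84 × $573.83 − $35,000 = $13,201.72.
Plan B: at 10.87% the monthly rate is 0.0090583, so the payment is 35,000 × 0.0090583 / (1 − 1.0090583^−72) = $663.86.
Total interest on Plan B = 72 × $663.86 − $35,000 = $12,797.92.
Plan B is lower by $403.80.

Plan B by $404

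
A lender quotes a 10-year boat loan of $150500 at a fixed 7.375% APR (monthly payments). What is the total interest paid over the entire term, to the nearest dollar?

$62,699

At 7.375% the monthly rate is 0.0061458, so the payment is 150,500 × 0.0061458 / (1 − 1.0061458^−120) = $1,776.66.
Total paid = 120 × $1,776.66 = $213,199.20; interest = $213,199.20 − $150,500 = $62,699.20.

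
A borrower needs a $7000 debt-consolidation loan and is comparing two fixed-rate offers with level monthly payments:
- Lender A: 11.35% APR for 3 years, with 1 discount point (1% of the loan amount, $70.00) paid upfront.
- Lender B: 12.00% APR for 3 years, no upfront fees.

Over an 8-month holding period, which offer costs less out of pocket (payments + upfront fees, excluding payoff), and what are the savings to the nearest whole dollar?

Lender A: monthly rate = 11.35%/12 = 0.0094583; payment = 7,000 × 0.0094583 / (1 − (1+0.0094583)^−36) = $230.33.
Lender B: at 12.00% the monthly rate is 0.0100000, so the payment is 7,000 × 0.0100000 / (1 − 1.0100000^−36) = $232.50.
Over 8 months: Lender A costs 8 × $230.33 + $70.00 = $1,912.64; Lender B costs 8 × $232.50 = $1,860.00.
Lender B is cheaper by $1,912.64 − $1,860.00 = $52.64.

Lender B by $53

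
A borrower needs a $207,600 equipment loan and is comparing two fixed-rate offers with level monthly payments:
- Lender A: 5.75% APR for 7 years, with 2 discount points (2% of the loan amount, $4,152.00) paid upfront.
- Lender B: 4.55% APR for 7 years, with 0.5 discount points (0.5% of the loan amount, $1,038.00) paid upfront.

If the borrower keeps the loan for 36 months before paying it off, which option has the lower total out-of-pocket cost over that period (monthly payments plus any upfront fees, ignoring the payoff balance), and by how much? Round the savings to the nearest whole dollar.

Lender A: monthly rate = 5.75%/12 = 0.0047917; payment = 207,600 × 0.0047917 / (1 − (1+0.0047917)^−84) = $3,007.92.
Lender B: at 4.55% the monthly rate is 0.0037917, so the payment is 207,600 × 0.0037917 / (1 − 1.0037917^−84) = $2,890.50.
Over 36 months: Lender A costs 36 × $3,007.92 + $4,152.00 = $112,437.12; Lender B costs 36 × $2,890.50 + $1,038.00 = $105,096.00.
Lender B is cheaper by $112,437.12 − $105,096.00 = $7,341.12.

Lender B by $7,341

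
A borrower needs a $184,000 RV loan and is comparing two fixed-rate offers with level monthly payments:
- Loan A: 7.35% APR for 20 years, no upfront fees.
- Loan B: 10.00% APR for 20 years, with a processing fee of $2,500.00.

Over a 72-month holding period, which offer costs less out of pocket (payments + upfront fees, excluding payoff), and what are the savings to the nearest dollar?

Loan A: monthly rate = 7.35%/12 = 0.0061250; payment = 184,000 × 0.0061250 / (1 − (1+0.0061250)^−240) = $1,465.46.
Loan B: at 10.00% the monthly rate is 0.0083333, so the payment is 184,000 × 0.0083333 / (1 − 1.0083333^−240) = $1,775.64.
Over 72 months: Loan A costs 72 × $1,465.46 = $105,513.12; Loan B costs 72 × $1,775.64 + $2,500.00 = $130,346.08.
Loan A is cheaper by $130,346.08 − $105,513.12 = $24,832.96.

Loan A by $24,833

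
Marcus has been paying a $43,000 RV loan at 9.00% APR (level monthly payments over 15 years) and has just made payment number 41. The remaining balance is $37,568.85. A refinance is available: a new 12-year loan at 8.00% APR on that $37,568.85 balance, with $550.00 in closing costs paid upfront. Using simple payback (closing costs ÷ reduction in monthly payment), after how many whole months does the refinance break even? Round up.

Current payment = 43,000 × 9%/12 / (1 − (1+0.0075000)^−180) = $436.13.
Refinanced payment = 37,568.85 × 0.0066667 / (1 − (1+0.0066667)^−144) = $406.66.
Monthly savings = $436.13 − $406.66 = $29.47.
Break-even = $550.00 / $29.47 = 18.66 → 19 months.

19 months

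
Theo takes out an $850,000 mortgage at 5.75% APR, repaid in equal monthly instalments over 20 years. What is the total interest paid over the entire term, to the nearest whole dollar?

$582,250

Monthly rate = 5.75%/12 = 0.0047917; payment = 850,000 × 0.0047917 / (1 − (1+0.0047917)^−240) = $5,967.71.
Total paid = 240 × $5,967.71 = $1,432,250.40; interest = $1,432,250.40 − $850,000 = $582,250.40.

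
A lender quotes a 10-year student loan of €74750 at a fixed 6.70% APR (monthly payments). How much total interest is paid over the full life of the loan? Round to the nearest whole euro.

At 6.70% the monthly rate is 0.0055833, so the payment is 74,750 × 0.0055833 / (1 − 1.0055833^−120) = €856.40.
Total paid = 120 × €856.40 = €102,768.00; interest = €102,768.00 − €74,750 = €28,018.00.

€28,018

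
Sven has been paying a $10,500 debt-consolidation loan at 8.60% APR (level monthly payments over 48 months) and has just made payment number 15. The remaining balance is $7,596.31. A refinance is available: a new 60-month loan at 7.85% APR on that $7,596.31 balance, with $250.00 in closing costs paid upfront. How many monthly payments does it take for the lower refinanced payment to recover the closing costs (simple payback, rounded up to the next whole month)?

Current payment = 10,500 × 8.6%/12 / (1 − (1+0.0071667)^−48) = $259.30.
Refinanced payment = 7,596.31 × 0.0065417 / (1 − (1+0.0065417)^−60) = $153.48.
Monthly savings = $259.30 − $153.48 = $105.82.
Break-even = $250.00 / $105.82 = 2.36 → 3 months.

3 months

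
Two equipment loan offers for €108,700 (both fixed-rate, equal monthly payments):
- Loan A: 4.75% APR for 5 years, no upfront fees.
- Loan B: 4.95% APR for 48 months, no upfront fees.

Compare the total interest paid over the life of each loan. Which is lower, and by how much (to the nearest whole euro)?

Loan B by €2,293

Loan A: at 4.75% the monthly rate is 0.0039583, so the payment is 108,700 × 0.0039583 / (1 − 1.0039583^−60) = €2,038.88.
Total interest on Loan A = 60 × €2,038.88 − €108,700 = €13,632.80.
Loan B: at 4.95% the monthly rate is 0.0041250, so the payment is 108,700 × 0.0041250 / (1 − 1.0041250^−48) = €2,500.82.
Total interest on Loan B = 48 × €2,500.82 − €108,700 = €11,339.36.
Loan B is lower by €2,293.44.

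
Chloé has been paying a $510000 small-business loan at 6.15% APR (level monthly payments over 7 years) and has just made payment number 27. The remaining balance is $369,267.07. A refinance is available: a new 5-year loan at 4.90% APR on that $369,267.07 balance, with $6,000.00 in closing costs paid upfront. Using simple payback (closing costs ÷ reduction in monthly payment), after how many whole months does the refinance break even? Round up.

Current payment = 510,000 × 6.15%/12 / (1 − (1+0.0051250)^−84) = $7,487.09.
Refinanced payment = 369,267.07 × 0.0040833 / (1 − (1+0.0040833)^−60) = $6,951.62.
Monthly savings = $7,487.09 − $6,951.62 = $535.47.
Break-even = $6,000.00 / $535.47 = 11.21 → 12 months.

12 months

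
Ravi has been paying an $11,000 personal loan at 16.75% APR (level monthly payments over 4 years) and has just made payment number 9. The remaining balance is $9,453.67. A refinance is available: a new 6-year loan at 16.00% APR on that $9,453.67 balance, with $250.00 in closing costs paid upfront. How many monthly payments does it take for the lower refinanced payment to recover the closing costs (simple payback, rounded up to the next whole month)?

Current payment = 11,000 × 16.75%/12 / (1 − (1+0.0139583)^−48) = $315.98.
Refinanced payment = 9,453.67 × 0.0133333 / (1 − (1+0.0133333)^−72) = $205.07.
Monthly savings = $315.98 − $205.07 = $110.91.
Break-even = $250.00 / $110.91 = 2.25 → 3 months.

3 months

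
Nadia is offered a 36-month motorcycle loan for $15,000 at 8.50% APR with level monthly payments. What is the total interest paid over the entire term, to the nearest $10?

$2,050

At 8.50% the monthly rate is 0.0070833, so the payment is 15,000 × 0.0070833 / (1 − 1.0070833^−36) = $473.51.
Total paid = 36 × $473.51 = $17,046.36; interest = $17,046.36 − $15,000 = $2,046.36.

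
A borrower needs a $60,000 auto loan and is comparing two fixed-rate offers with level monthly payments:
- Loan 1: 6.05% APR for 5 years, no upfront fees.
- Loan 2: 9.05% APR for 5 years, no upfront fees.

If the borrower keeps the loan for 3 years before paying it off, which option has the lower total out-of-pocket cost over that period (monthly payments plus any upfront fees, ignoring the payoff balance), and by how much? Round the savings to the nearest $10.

Loan 1 by $3,080

Loan 1: at 6.05% the monthly rate is 0.0050417, so the payment is 60,000 × 0.0050417 / (1 − 1.0050417^−60) = $1,161.36.
Loan 2: monthly rate = 9.05%/12 = 0.0075417; payment = 60,000 × 0.0075417 / (1 − (1+0.0075417)^−60) = $1,246.96.
Over 36 months: Loan 1 costs 36 × $1,161.36 = $41,808.96; Loan 2 costs 36 × $1,246.96 = $44,890.56.
Loan 1 is cheaper by $44,890.56 − $41,808.96 = $3,081.60.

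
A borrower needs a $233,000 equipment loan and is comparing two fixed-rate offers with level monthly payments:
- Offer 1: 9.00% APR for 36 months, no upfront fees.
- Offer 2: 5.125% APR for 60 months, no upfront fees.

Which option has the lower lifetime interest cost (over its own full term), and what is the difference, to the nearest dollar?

Offer 1: at 9.00% the monthly rate is 0.0075000, so the payment is 233,000 × 0.0075000 / (1 − 1.0075000^−36) = $7,409.34.
Total interest on Offer 1 = 36 × $7,409.34 − $233,000 = $33,736.24.
Offer 2: at 5.125% the monthly rate is 0.0042708, so the payment is 233,000 × 0.0042708 / (1 − 1.0042708^−60) = $4,410.35.
Total interest on Offer 2 = 60 × $4,410.35 − $233,000 = $31,621.00.
Offer 2 is lower by $2,115.24.

Offer 2 by $2,115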